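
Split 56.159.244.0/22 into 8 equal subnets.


New prefix = 22 + 3 = 25
Each subnet has 128 addresses
  56.159.244.0/25
  56.159.244.128/25
  56.159.245.0/25
  56.159.245.128/25
  56.159.246.0/25
  56.159.246.128/25
  56.159.247.0/25
  56.159.247.128/25
Subnets: 56.159.244.0/25, 56.159.244.128/25, 56.159.245.0/25, 56.159.245.128/25, 56.159.246.0/25, 56.159.246.128/25, 56.159.247.0/25, 56.159.247.128/25


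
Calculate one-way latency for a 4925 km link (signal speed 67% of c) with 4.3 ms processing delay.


Speed = 0.67 * 3e5 km/s = 201000 km/s
Propagation delay = 4925 / 201000 = 0.0245 s = 24.5025 ms
Processing delay = 4.3 ms
Total one-way latency = 28.8025 ms


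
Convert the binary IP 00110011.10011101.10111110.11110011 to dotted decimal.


00110011 = 51
10011101 = 157
10111110 = 190
11110011 = 243
IP: 51.157.190.243


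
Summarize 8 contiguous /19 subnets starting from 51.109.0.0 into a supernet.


Original prefix: /19
Number of subnets: 8 = 2^3
New prefix = 19 - 3 = 16
Supernet: 51.109.0.0/16


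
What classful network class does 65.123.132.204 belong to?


First octet: 65
Binary: 01000001
0xxxxxxx -> Class A (1-126)
Class A, default mask 255.0.0.0 (/8)


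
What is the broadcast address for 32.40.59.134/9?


Network: 32.0.0.0/9
Host bits = 23
Set all host bits to 1:
Broadcast: 32.127.255.255


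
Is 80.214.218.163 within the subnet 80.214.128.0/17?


Subnet network: 80.214.128.0
Test IP AND mask: 80.214.128.0
Yes, 80.214.218.163 is in 80.214.128.0/17


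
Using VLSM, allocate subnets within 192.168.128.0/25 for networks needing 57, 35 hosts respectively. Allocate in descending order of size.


57 hosts -> /26 (62 usable): 192.168.128.0/26
35 hosts -> /26 (62 usable): 192.168.128.64/26
Allocation: 192.168.128.0/26 (57 hosts, 62 usable); 192.168.128.64/26 (35 hosts, 62 usable)


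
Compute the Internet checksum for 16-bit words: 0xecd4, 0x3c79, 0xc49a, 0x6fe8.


Sum all words (with carry folding):
+ 0xecd4 = 0xecd4
+ 0x3c79 = 0x294e
+ 0xc49a = 0xede8
+ 0x6fe8 = 0x5dd1
One's complement: ~0x5dd1
Checksum = 0xa22e


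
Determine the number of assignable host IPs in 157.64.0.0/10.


Host bits = 32 - 10 = 22
Total addresses = 2^22 = 4194304
Usable = total - 2 (network and broadcast)
Usable hosts: 4194302


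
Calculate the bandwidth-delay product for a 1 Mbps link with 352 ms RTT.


BDP = bandwidth * RTT
= 1 Mbps * 352 ms
= 1 * 1e6 * 352 / 1000 bits
= 352000 bits
= 44000 bytes
= 42.9688 KB
BDP = 352000 bits (44000 bytes)


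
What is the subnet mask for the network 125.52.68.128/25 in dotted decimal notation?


/25 means 25 network bits, 7 host bits
Binary: 11111111111111111111111110000000
Mask: 255.255.255.128


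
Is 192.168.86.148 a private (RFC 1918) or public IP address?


RFC 1918 private ranges:
  10.0.0.0/8 (10.0.0.0 - 10.255.255.255)
  172.16.0.0/12 (172.16.0.0 - 172.31.255.255)
  192.168.0.0/16 (192.168.0.0 - 192.168.255.255)
Private (in 192.168.0.0/16)


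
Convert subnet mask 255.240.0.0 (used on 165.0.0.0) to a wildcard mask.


Subnet mask: 255.240.0.0
Wildcard = 255.255.255.255 - subnet mask
255 - 255 = 0
255 - 240 = 15
255 - 0 = 255
255 - 0 = 255
Wildcard: 0.15.255.255


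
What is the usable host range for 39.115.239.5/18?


Network: 39.115.192.0
Broadcast: 39.115.255.255
First usable = network + 1
Last usable = broadcast - 1
Range: 39.115.192.1 to 39.115.255.254


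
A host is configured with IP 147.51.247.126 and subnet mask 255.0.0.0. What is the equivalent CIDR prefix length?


Binary: 11111111.00000000.00000000.00000000
Count leading 1s
Prefix: /8


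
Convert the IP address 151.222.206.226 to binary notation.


151 = 10010111
222 = 11011110
206 = 11001110
226 = 11100010
Binary: 10010111.11011110.11001110.11100010


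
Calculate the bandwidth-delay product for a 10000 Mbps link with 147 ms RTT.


BDP = bandwidth * RTT
= 10000 Mbps * 147 ms
= 10000 * 1e6 * 147 / 1000 bits
= 1470000000 bits
= 183750000 bytes
= 179443.3594 KB
BDP = 1470000000 bits (183750000 bytes)


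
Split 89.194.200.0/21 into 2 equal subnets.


New prefix = 21 + 1 = 22
Each subnet has 1024 addresses
  89.194.200.0/22
  89.194.204.0/22
Subnets: 89.194.200.0/22, 89.194.204.0/22


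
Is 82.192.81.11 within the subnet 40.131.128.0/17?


Subnet network: 40.131.128.0
Test IP AND mask: 82.192.0.0
No, 82.192.81.11 is not in 40.131.128.0/17


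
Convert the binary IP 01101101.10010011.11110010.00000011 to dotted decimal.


01101101 = 109
10010011 = 147
11110010 = 242
00000011 = 3
IP: 109.147.242.3


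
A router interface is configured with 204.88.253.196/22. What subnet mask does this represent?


/22 means 22 network bits, 10 host bits
Binary: 11111111111111111111110000000000
Mask: 255.255.252.0


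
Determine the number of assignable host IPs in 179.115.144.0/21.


Host bits = 32 - 21 = 11
Total addresses = 2^11 = 2048
Usable = total - 2 (network and broadcast)
Usable hosts: 2046


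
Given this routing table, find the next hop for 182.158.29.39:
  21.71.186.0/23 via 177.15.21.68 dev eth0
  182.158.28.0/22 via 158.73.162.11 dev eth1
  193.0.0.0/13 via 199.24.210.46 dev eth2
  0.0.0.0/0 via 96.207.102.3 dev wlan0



Longest prefix match for 182.158.29.39:
  /23 21.71.186.0: no
  /22 182.158.28.0: MATCH
  /13 193.0.0.0: no
  /0 0.0.0.0: MATCH
Selected: next-hop 158.73.162.11 via eth1 (matched /22)


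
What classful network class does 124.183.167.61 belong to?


First octet: 124
Binary: 01111100
0xxxxxxx -> Class A (1-126)
Class A, default mask 255.0.0.0 (/8)


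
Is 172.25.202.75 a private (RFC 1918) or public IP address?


RFC 1918 private ranges:
  10.0.0.0/8 (10.0.0.0 - 10.255.255.255)
  172.16.0.0/12 (172.16.0.0 - 172.31.255.255)
  192.168.0.0/16 (192.168.0.0 - 192.168.255.255)
Private (in 172.16.0.0/12)


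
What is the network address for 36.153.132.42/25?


IP:   00100100.10011001.10000100.00101010
Mask: 11111111.11111111.11111111.10000000
AND operation:
Net:  00100100.10011001.10000100.00000000
Network: 36.153.132.0/25


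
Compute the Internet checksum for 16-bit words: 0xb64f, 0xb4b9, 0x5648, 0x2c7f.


Sum all words (with carry folding):
+ 0xb64f = 0xb64f
+ 0xb4b9 = 0x6b09
+ 0x5648 = 0xc151
+ 0x2c7f = 0xedd0
One's complement: ~0xedd0
Checksum = 0x122f


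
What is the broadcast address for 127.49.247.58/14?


Network: 127.48.0.0/14
Host bits = 18
Set all host bits to 1:
Broadcast: 127.51.255.255


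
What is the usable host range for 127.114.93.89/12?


Network: 127.112.0.0
Broadcast: 127.127.255.255
First usable = network + 1
Last usable = broadcast - 1
Range: 127.112.0.1 to 127.127.255.254


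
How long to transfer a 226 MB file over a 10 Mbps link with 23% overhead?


Effective throughput = 10 * (1 - 23/100) = 7.7 Mbps
File size in Mb = 226 * 8 = 1808 Mb
Time = 1808 / 7.7
Time = 234.8052 seconds


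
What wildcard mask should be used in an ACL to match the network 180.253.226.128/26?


Subnet mask: 255.255.255.192
Wildcard = 255.255.255.255 - subnet mask
255 - 255 = 0
255 - 255 = 0
255 - 255 = 0
255 - 192 = 63
Wildcard: 0.0.0.63


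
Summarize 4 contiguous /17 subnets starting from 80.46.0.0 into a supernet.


Original prefix: /17
Number of subnets: 4 = 2^2
New prefix = 17 - 2 = 15
Supernet: 80.46.0.0/15


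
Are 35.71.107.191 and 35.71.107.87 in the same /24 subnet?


Mask: 255.255.255.0
35.71.107.191 AND mask = 35.71.107.0
35.71.107.87 AND mask = 35.71.107.0
Yes, same subnet (35.71.107.0)


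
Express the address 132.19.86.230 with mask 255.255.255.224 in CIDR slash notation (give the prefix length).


Binary: 11111111.11111111.11111111.11100000
Count leading 1s
Prefix: /27


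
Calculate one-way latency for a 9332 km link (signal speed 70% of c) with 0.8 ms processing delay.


Speed = 0.7 * 3e5 km/s = 210000 km/s
Propagation delay = 9332 / 210000 = 0.0444 s = 44.4381 ms
Processing delay = 0.8 ms
Total one-way latency = 45.2381 ms


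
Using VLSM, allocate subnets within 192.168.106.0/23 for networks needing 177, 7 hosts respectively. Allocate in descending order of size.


177 hosts -> /24 (254 usable): 192.168.106.0/24
7 hosts -> /28 (14 usable): 192.168.107.0/28
Allocation: 192.168.106.0/24 (177 hosts, 254 usable); 192.168.107.0/28 (7 hosts, 14 usable)


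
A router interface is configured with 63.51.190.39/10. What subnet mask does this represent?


/10 means 10 network bits, 22 host bits
Binary: 11111111110000000000000000000000
Mask: 255.192.0.0


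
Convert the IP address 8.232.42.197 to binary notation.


8 = 00001000
232 = 11101000
42 = 00101010
197 = 11000101
Binary: 00001000.11101000.00101010.11000101


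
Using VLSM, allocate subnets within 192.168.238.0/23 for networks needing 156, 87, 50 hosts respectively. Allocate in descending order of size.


156 hosts -> /24 (254 usable): 192.168.238.0/24
87 hosts -> /25 (126 usable): 192.168.239.0/25
50 hosts -> /26 (62 usable): 192.168.239.128/26
Allocation: 192.168.238.0/24 (156 hosts, 254 usable); 192.168.239.0/25 (87 hosts, 126 usable); 192.168.239.128/26 (50 hosts, 62 usable)


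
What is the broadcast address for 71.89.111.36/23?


Network: 71.89.110.0/23
Host bits = 9
Set all host bits to 1:
Broadcast: 71.89.111.255


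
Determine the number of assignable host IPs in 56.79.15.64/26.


Host bits = 32 - 26 = 6
Total addresses = 2^6 = 64
Usable = total - 2 (network and broadcast)
Usable hosts: 62


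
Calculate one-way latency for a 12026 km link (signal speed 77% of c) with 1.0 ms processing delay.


Speed = 0.77 * 3e5 km/s = 231000 km/s
Propagation delay = 12026 / 231000 = 0.0521 s = 52.0606 ms
Processing delay = 1.0 ms
Total one-way latency = 53.0606 ms


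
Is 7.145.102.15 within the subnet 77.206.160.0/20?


Subnet network: 77.206.160.0
Test IP AND mask: 7.145.96.0
No, 7.145.102.15 is not in 77.206.160.0/20


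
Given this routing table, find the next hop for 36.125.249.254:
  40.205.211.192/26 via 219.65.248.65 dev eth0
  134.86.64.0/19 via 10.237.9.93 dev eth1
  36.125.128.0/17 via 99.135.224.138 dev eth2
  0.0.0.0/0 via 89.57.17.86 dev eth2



Longest prefix match for 36.125.249.254:
  /26 40.205.211.192: no
  /19 134.86.64.0: no
  /17 36.125.128.0: MATCH
  /0 0.0.0.0: MATCH
Selected: next-hop 99.135.224.138 via eth2 (matched /17)


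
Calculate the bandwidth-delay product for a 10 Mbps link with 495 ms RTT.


BDP = bandwidth * RTT
= 10 Mbps * 495 ms
= 10 * 1e6 * 495 / 1000 bits
= 4950000 bits
= 618750 bytes
= 604.248 KB
BDP = 4950000 bits (618750 bytes)


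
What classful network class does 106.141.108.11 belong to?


First octet: 106
Binary: 01101010
0xxxxxxx -> Class A (1-126)
Class A, default mask 255.0.0.0 (/8)


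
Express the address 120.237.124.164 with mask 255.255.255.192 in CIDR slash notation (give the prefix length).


Binary: 11111111.11111111.11111111.11000000
Count leading 1s
Prefix: /26


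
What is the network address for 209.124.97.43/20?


IP:   11010001.01111100.01100001.00101011
Mask: 11111111.11111111.11110000.00000000
AND operation:
Net:  11010001.01111100.01100000.00000000
Network: 209.124.96.0/20


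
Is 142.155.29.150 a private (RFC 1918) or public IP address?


RFC 1918 private ranges:
  10.0.0.0/8 (10.0.0.0 - 10.255.255.255)
  172.16.0.0/12 (172.16.0.0 - 172.31.255.255)
  192.168.0.0/16 (192.168.0.0 - 192.168.255.255)
Public (not in any RFC 1918 range)


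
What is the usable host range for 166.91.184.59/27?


Network: 166.91.184.32
Broadcast: 166.91.184.63
First usable = network + 1
Last usable = broadcast - 1
Range: 166.91.184.33 to 166.91.184.62


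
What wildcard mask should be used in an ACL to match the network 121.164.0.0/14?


Subnet mask: 255.252.0.0
Wildcard = 255.255.255.255 - subnet mask
255 - 255 = 0
255 - 252 = 3
255 - 0 = 255
255 - 0 = 255
Wildcard: 0.3.255.255


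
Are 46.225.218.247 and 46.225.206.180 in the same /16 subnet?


Mask: 255.255.0.0
46.225.218.247 AND mask = 46.225.0.0
46.225.206.180 AND mask = 46.225.0.0
Yes, same subnet (46.225.0.0)


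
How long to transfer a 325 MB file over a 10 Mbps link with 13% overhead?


Effective throughput = 10 * (1 - 13/100) = 8.7 Mbps
File size in Mb = 325 * 8 = 2600 Mb
Time = 2600 / 8.7
Time = 298.8506 seconds


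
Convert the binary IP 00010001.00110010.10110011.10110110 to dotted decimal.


00010001 = 17
00110010 = 50
10110011 = 179
10110110 = 182
IP: 17.50.179.182


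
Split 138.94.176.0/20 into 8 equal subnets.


New prefix = 20 + 3 = 23
Each subnet has 512 addresses
  138.94.176.0/23
  138.94.178.0/23
  138.94.180.0/23
  138.94.182.0/23
  138.94.184.0/23
  138.94.186.0/23
  138.94.188.0/23
  138.94.190.0/23
Subnets: 138.94.176.0/23, 138.94.178.0/23, 138.94.180.0/23, 138.94.182.0/23, 138.94.184.0/23, 138.94.186.0/23, 138.94.188.0/23, 138.94.190.0/23


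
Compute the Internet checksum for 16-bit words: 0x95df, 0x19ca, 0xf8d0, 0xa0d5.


Sum all words (with carry folding):
+ 0x95df = 0x95df
+ 0x19ca = 0xafa9
+ 0xf8d0 = 0xa87a
+ 0xa0d5 = 0x4950
One's complement: ~0x4950
Checksum = 0xb6af


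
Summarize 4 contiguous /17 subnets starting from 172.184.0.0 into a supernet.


Original prefix: /17
Number of subnets: 4 = 2^2
New prefix = 17 - 2 = 15
Supernet: 172.184.0.0/15


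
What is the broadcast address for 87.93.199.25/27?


Network: 87.93.199.0/27
Host bits = 5
Set all host bits to 1:
Broadcast: 87.93.199.31


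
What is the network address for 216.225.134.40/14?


IP:   11011000.11100001.10000110.00101000
Mask: 11111111.11111100.00000000.00000000
AND operation:
Net:  11011000.11100000.00000000.00000000
Network: 216.224.0.0/14


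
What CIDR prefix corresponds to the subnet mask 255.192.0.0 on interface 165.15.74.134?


Binary: 11111111.11000000.00000000.00000000
Count leading 1s
Prefix: /10


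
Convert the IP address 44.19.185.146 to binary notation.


44 = 00101100
19 = 00010011
185 = 10111001
146 = 10010010
Binary: 00101100.00010011.10111001.10010010


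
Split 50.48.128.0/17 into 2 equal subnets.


New prefix = 17 + 1 = 18
Each subnet has 16384 addresses
  50.48.128.0/18
  50.48.192.0/18
Subnets: 50.48.128.0/18, 50.48.192.0/18


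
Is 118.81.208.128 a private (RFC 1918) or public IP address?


RFC 1918 private ranges:
  10.0.0.0/8 (10.0.0.0 - 10.255.255.255)
  172.16.0.0/12 (172.16.0.0 - 172.31.255.255)
  192.168.0.0/16 (192.168.0.0 - 192.168.255.255)
Public (not in any RFC 1918 range)


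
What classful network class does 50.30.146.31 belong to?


First octet: 50
Binary: 00110010
0xxxxxxx -> Class A (1-126)
Class A, default mask 255.0.0.0 (/8)


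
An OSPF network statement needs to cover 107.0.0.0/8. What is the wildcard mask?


Subnet mask: 255.0.0.0
Wildcard = 255.255.255.255 - subnet mask
255 - 255 = 0
255 - 0 = 255
255 - 0 = 255
255 - 0 = 255
Wildcard: 0.255.255.255


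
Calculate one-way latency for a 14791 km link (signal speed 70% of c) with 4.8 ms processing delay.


Speed = 0.7 * 3e5 km/s = 210000 km/s
Propagation delay = 14791 / 210000 = 0.0704 s = 70.4333 ms
Processing delay = 4.8 ms
Total one-way latency = 75.2333 ms


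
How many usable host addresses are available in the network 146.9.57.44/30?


Host bits = 32 - 30 = 2
Total addresses = 2^2 = 4
Usable = total - 2 (network and broadcast)
Usable hosts: 2


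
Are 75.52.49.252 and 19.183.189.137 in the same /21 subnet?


Mask: 255.255.248.0
75.52.49.252 AND mask = 75.52.48.0
19.183.189.137 AND mask = 19.183.184.0
No, different subnets (75.52.48.0 vs 19.183.184.0)


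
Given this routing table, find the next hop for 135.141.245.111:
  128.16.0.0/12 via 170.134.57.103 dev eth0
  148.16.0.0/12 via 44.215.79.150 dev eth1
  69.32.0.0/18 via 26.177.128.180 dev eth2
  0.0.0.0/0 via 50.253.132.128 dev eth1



Longest prefix match for 135.141.245.111:
  /12 128.16.0.0: no
  /12 148.16.0.0: no
  /18 69.32.0.0: no
  /0 0.0.0.0: MATCH
Selected: next-hop 50.253.132.128 via eth1 (matched /0)


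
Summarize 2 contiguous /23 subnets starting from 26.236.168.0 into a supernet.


Original prefix: /23
Number of subnets: 2 = 2^1
New prefix = 23 - 1 = 22
Supernet: 26.236.168.0/22


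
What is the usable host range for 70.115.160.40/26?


Network: 70.115.160.0
Broadcast: 70.115.160.63
First usable = network + 1
Last usable = broadcast - 1
Range: 70.115.160.1 to 70.115.160.62


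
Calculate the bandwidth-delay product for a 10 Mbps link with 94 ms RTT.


BDP = bandwidth * RTT
= 10 Mbps * 94 ms
= 10 * 1e6 * 94 / 1000 bits
= 940000 bits
= 117500 bytes
= 114.7461 KB
BDP = 940000 bits (117500 bytes)


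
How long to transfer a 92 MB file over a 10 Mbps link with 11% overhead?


Effective throughput = 10 * (1 - 11/100) = 8.9 Mbps
File size in Mb = 92 * 8 = 736 Mb
Time = 736 / 8.9
Time = 82.6966 seconds


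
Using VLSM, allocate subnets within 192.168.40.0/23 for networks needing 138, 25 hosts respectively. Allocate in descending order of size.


138 hosts -> /24 (254 usable): 192.168.40.0/24
25 hosts -> /27 (30 usable): 192.168.41.0/27
Allocation: 192.168.40.0/24 (138 hosts, 254 usable); 192.168.41.0/27 (25 hosts, 30 usable)


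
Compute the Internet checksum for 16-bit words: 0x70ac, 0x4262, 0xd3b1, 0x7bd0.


Sum all words (with carry folding):
+ 0x70ac = 0x70ac
+ 0x4262 = 0xb30e
+ 0xd3b1 = 0x86c0
+ 0x7bd0 = 0x0291
One's complement: ~0x0291
Checksum = 0xfd6e


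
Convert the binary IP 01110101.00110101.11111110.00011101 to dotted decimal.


01110101 = 117
00110101 = 53
11111110 = 254
00011101 = 29
IP: 117.53.254.29


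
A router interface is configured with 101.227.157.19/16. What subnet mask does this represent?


/16 means 16 network bits, 16 host bits
Binary: 11111111111111110000000000000000
Mask: 255.255.0.0


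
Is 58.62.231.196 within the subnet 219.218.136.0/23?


Subnet network: 219.218.136.0
Test IP AND mask: 58.62.230.0
No, 58.62.231.196 is not in 219.218.136.0/23


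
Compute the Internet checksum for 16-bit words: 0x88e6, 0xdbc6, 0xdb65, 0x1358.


Sum all words (with carry folding):
+ 0x88e6 = 0x88e6
+ 0xdbc6 = 0x64ad
+ 0xdb65 = 0x4013
+ 0x1358 = 0x536b
One's complement: ~0x536b
Checksum = 0xac94


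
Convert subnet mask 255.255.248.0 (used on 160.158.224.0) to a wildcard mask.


Subnet mask: 255.255.248.0
Wildcard = 255.255.255.255 - subnet mask
255 - 255 = 0
255 - 255 = 0
255 - 248 = 7
255 - 0 = 255
Wildcard: 0.0.7.255


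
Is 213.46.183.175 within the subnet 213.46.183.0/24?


Subnet network: 213.46.183.0
Test IP AND mask: 213.46.183.0
Yes, 213.46.183.175 is in 213.46.183.0/24


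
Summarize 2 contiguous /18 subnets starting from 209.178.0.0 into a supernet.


Original prefix: /18
Number of subnets: 2 = 2^1
New prefix = 18 - 1 = 17
Supernet: 209.178.0.0/17


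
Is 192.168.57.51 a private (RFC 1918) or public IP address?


RFC 1918 private ranges:
  10.0.0.0/8 (10.0.0.0 - 10.255.255.255)
  172.16.0.0/12 (172.16.0.0 - 172.31.255.255)
  192.168.0.0/16 (192.168.0.0 - 192.168.255.255)
Private (in 192.168.0.0/16)


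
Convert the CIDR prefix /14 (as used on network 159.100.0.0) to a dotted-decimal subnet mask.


/14 means 14 network bits, 18 host bits
Binary: 11111111111111000000000000000000
Mask: 255.252.0.0


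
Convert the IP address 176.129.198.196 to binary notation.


176 = 10110000
129 = 10000001
198 = 11000110
196 = 11000100
Binary: 10110000.10000001.11000110.11000100


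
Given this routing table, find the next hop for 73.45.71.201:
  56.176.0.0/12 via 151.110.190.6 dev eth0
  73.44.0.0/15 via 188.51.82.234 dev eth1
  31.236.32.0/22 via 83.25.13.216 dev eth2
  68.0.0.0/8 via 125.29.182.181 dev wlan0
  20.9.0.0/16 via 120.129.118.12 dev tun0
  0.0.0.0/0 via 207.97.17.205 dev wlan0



Longest prefix match for 73.45.71.201:
  /12 56.176.0.0: no
  /15 73.44.0.0: MATCH
  /22 31.236.32.0: no
  /8 68.0.0.0: no
  /16 20.9.0.0: no
  /0 0.0.0.0: MATCH
Selected: next-hop 188.51.82.234 via eth1 (matched /15)


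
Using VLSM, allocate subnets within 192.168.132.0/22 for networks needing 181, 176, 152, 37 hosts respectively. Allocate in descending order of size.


181 hosts -> /24 (254 usable): 192.168.132.0/24
176 hosts -> /24 (254 usable): 192.168.133.0/24
152 hosts -> /24 (254 usable): 192.168.134.0/24
37 hosts -> /26 (62 usable): 192.168.135.0/26
Allocation: 192.168.132.0/24 (181 hosts, 254 usable); 192.168.133.0/24 (176 hosts, 254 usable); 192.168.134.0/24 (152 hosts, 254 usable); 192.168.135.0/26 (37 hosts, 62 usable)


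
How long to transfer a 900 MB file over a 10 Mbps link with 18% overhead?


Effective throughput = 10 * (1 - 18/100) = 8.2 Mbps
File size in Mb = 900 * 8 = 7200 Mb
Time = 7200 / 8.2
Time = 878.0488 seconds


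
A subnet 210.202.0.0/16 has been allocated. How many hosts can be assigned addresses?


Host bits = 32 - 16 = 16
Total addresses = 2^16 = 65536
Usable = total - 2 (network and broadcast)
Usable hosts: 65534


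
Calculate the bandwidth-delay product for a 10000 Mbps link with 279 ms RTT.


BDP = bandwidth * RTT
= 10000 Mbps * 279 ms
= 10000 * 1e6 * 279 / 1000 bits
= 2790000000 bits
= 348750000 bytes
= 340576.1719 KB
BDP = 2790000000 bits (348750000 bytes)


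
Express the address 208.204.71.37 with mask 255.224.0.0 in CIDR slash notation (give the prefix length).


Binary: 11111111.11100000.00000000.00000000
Count leading 1s
Prefix: /11


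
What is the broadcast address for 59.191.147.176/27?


Network: 59.191.147.160/27
Host bits = 5
Set all host bits to 1:
Broadcast: 59.191.147.191


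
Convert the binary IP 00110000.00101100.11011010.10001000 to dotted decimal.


00110000 = 48
00101100 = 44
11011010 = 218
10001000 = 136
IP: 48.44.218.136


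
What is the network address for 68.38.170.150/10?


IP:   01000100.00100110.10101010.10010110
Mask: 11111111.11000000.00000000.00000000
AND operation:
Net:  01000100.00000000.00000000.00000000
Network: 68.0.0.0/10


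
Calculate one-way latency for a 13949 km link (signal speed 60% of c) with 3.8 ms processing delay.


Speed = 0.6 * 3e5 km/s = 180000 km/s
Propagation delay = 13949 / 180000 = 0.0775 s = 77.4944 ms
Processing delay = 3.8 ms
Total one-way latency = 81.2944 ms


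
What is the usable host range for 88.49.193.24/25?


Network: 88.49.193.0
Broadcast: 88.49.193.127
First usable = network + 1
Last usable = broadcast - 1
Range: 88.49.193.1 to 88.49.193.126


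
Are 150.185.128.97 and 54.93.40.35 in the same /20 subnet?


Mask: 255.255.240.0
150.185.128.97 AND mask = 150.185.128.0
54.93.40.35 AND mask = 54.93.32.0
No, different subnets (150.185.128.0 vs 54.93.32.0)


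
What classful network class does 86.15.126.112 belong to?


First octet: 86
Binary: 01010110
0xxxxxxx -> Class A (1-126)
Class A, default mask 255.0.0.0 (/8)


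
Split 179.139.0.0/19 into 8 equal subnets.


New prefix = 19 + 3 = 22
Each subnet has 1024 addresses
  179.139.0.0/22
  179.139.4.0/22
  179.139.8.0/22
  179.139.12.0/22
  179.139.16.0/22
  179.139.20.0/22
  179.139.24.0/22
  179.139.28.0/22
Subnets: 179.139.0.0/22, 179.139.4.0/22, 179.139.8.0/22, 179.139.12.0/22, 179.139.16.0/22, 179.139.20.0/22, 179.139.24.0/22, 179.139.28.0/22


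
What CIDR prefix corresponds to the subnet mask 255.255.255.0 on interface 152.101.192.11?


Binary: 11111111.11111111.11111111.00000000
Count leading 1s
Prefix: /24


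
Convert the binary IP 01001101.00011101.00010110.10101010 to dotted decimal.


01001101 = 77
00011101 = 29
00010110 = 22
10101010 = 170
IP: 77.29.22.170


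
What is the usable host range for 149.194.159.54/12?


Network: 149.192.0.0
Broadcast: 149.207.255.255
First usable = network + 1
Last usable = broadcast - 1
Range: 149.192.0.1 to 149.207.255.254


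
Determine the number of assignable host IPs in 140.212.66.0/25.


Host bits = 32 - 25 = 7
Total addresses = 2^7 = 128
Usable = total - 2 (network and broadcast)
Usable hosts: 126


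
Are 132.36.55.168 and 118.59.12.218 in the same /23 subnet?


Mask: 255.255.254.0
132.36.55.168 AND mask = 132.36.54.0
118.59.12.218 AND mask = 118.59.12.0
No, different subnets (132.36.54.0 vs 118.59.12.0)


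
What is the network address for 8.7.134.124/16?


IP:   00001000.00000111.10000110.01111100
Mask: 11111111.11111111.00000000.00000000
AND operation:
Net:  00001000.00000111.00000000.00000000
Network: 8.7.0.0/16


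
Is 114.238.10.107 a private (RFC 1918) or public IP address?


RFC 1918 private ranges:
  10.0.0.0/8 (10.0.0.0 - 10.255.255.255)
  172.16.0.0/12 (172.16.0.0 - 172.31.255.255)
  192.168.0.0/16 (192.168.0.0 - 192.168.255.255)
Public (not in any RFC 1918 range)


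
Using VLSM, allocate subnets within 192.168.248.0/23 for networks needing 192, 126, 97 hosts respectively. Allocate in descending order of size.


192 hosts -> /24 (254 usable): 192.168.248.0/24
126 hosts -> /25 (126 usable): 192.168.249.0/25
97 hosts -> /25 (126 usable): 192.168.249.128/25
Allocation: 192.168.248.0/24 (192 hosts, 254 usable); 192.168.249.0/25 (126 hosts, 126 usable); 192.168.249.128/25 (97 hosts, 126 usable)


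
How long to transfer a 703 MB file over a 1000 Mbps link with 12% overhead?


Effective throughput = 1000 * (1 - 12/100) = 880 Mbps
File size in Mb = 703 * 8 = 5624 Mb
Time = 5624 / 880
Time = 6.3909 seconds


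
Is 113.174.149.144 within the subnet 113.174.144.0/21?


Subnet network: 113.174.144.0
Test IP AND mask: 113.174.144.0
Yes, 113.174.149.144 is in 113.174.144.0/21


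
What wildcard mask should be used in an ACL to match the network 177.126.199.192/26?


Subnet mask: 255.255.255.192
Wildcard = 255.255.255.255 - subnet mask
255 - 255 = 0
255 - 255 = 0
255 - 255 = 0
255 - 192 = 63
Wildcard: 0.0.0.63


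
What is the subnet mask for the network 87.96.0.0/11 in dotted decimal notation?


/11 means 11 network bits, 21 host bits
Binary: 11111111111000000000000000000000
Mask: 255.224.0.0


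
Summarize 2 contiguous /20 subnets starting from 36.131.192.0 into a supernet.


Original prefix: /20
Number of subnets: 2 = 2^1
New prefix = 20 - 1 = 19
Supernet: 36.131.192.0/19


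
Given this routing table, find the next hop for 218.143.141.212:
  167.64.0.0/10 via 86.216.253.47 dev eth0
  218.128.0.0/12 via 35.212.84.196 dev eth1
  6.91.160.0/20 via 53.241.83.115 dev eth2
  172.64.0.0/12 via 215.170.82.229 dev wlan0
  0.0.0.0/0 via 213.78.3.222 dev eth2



Longest prefix match for 218.143.141.212:
  /10 167.64.0.0: no
  /12 218.128.0.0: MATCH
  /20 6.91.160.0: no
  /12 172.64.0.0: no
  /0 0.0.0.0: MATCH
Selected: next-hop 35.212.84.196 via eth1 (matched /12)


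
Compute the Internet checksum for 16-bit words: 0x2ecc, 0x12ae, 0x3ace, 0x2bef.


Sum all words (with carry folding):
+ 0x2ecc = 0x2ecc
+ 0x12ae = 0x417a
+ 0x3ace = 0x7c48
+ 0x2bef = 0xa837
One's complement: ~0xa837
Checksum = 0x57c8


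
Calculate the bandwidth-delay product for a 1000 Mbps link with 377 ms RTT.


BDP = bandwidth * RTT
= 1000 Mbps * 377 ms
= 1000 * 1e6 * 377 / 1000 bits
= 377000000 bits
= 47125000 bytes
= 46020.5078 KB
BDP = 377000000 bits (47125000 bytes)


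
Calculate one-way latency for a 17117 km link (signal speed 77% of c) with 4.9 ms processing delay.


Speed = 0.77 * 3e5 km/s = 231000 km/s
Propagation delay = 17117 / 231000 = 0.0741 s = 74.0996 ms
Processing delay = 4.9 ms
Total one-way latency = 78.9996 ms


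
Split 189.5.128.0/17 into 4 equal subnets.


New prefix = 17 + 2 = 19
Each subnet has 8192 addresses
  189.5.128.0/19
  189.5.160.0/19
  189.5.192.0/19
  189.5.224.0/19
Subnets: 189.5.128.0/19, 189.5.160.0/19, 189.5.192.0/19, 189.5.224.0/19


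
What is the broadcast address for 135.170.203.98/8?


Network: 135.0.0.0/8
Host bits = 24
Set all host bits to 1:
Broadcast: 135.255.255.255


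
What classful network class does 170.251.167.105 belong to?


First octet: 170
Binary: 10101010
10xxxxxx -> Class B (128-191)
Class B, default mask 255.255.0.0 (/16)


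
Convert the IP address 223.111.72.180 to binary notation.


223 = 11011111
111 = 01101111
72 = 01001000
180 = 10110100
Binary: 11011111.01101111.01001000.10110100


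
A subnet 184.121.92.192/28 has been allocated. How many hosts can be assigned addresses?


Host bits = 32 - 28 = 4
Total addresses = 2^4 = 16
Usable = total - 2 (network and broadcast)
Usable hosts: 14


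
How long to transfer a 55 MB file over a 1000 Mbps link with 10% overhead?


Effective throughput = 1000 * (1 - 10/100) = 900 Mbps
File size in Mb = 55 * 8 = 440 Mb
Time = 440 / 900
Time = 0.4889 seconds


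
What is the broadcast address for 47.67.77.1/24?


Network: 47.67.77.0/24
Host bits = 8
Set all host bits to 1:
Broadcast: 47.67.77.255


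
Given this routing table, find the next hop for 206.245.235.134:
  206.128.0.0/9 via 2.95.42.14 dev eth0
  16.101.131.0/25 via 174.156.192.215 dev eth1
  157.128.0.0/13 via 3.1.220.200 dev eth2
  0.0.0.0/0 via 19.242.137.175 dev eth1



Longest prefix match for 206.245.235.134:
  /9 206.128.0.0: MATCH
  /25 16.101.131.0: no
  /13 157.128.0.0: no
  /0 0.0.0.0: MATCH
Selected: next-hop 2.95.42.14 via eth0 (matched /9)


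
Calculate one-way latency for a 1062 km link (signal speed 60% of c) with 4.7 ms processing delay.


Speed = 0.6 * 3e5 km/s = 180000 km/s
Propagation delay = 1062 / 180000 = 0.0059 s = 5.9 ms
Processing delay = 4.7 ms
Total one-way latency = 10.6 ms


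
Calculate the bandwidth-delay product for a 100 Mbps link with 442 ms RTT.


BDP = bandwidth * RTT
= 100 Mbps * 442 ms
= 100 * 1e6 * 442 / 1000 bits
= 44200000 bits
= 5525000 bytes
= 5395.5078 KB
BDP = 44200000 bits (5525000 bytes)


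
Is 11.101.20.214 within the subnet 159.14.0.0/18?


Subnet network: 159.14.0.0
Test IP AND mask: 11.101.0.0
No, 11.101.20.214 is not in 159.14.0.0/18


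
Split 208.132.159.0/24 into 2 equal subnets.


New prefix = 24 + 1 = 25
Each subnet has 128 addresses
  208.132.159.0/25
  208.132.159.128/25
Subnets: 208.132.159.0/25, 208.132.159.128/25


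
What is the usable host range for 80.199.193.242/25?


Network: 80.199.193.128
Broadcast: 80.199.193.255
First usable = network + 1
Last usable = broadcast - 1
Range: 80.199.193.129 to 80.199.193.254


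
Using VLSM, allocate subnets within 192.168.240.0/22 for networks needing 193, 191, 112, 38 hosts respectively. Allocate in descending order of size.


193 hosts -> /24 (254 usable): 192.168.240.0/24
191 hosts -> /24 (254 usable): 192.168.241.0/24
112 hosts -> /25 (126 usable): 192.168.242.0/25
38 hosts -> /26 (62 usable): 192.168.242.128/26
Allocation: 192.168.240.0/24 (193 hosts, 254 usable); 192.168.241.0/24 (191 hosts, 254 usable); 192.168.242.0/25 (112 hosts, 126 usable); 192.168.242.128/26 (38 hosts, 62 usable)


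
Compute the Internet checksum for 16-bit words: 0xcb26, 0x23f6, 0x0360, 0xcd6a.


Sum all words (with carry folding):
+ 0xcb26 = 0xcb26
+ 0x23f6 = 0xef1c
+ 0x0360 = 0xf27c
+ 0xcd6a = 0xbfe7
One's complement: ~0xbfe7
Checksum = 0x4018


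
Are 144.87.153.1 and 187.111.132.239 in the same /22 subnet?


Mask: 255.255.252.0
144.87.153.1 AND mask = 144.87.152.0
187.111.132.239 AND mask = 187.111.132.0
No, different subnets (144.87.152.0 vs 187.111.132.0)


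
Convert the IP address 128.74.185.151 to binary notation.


128 = 10000000
74 = 01001010
185 = 10111001
151 = 10010111
Binary: 10000000.01001010.10111001.10010111


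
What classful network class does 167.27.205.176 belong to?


First octet: 167
Binary: 10100111
10xxxxxx -> Class B (128-191)
Class B, default mask 255.255.0.0 (/16)


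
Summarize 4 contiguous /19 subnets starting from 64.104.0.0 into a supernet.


Original prefix: /19
Number of subnets: 4 = 2^2
New prefix = 19 - 2 = 17
Supernet: 64.104.0.0/17


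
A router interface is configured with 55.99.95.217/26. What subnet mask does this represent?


/26 means 26 network bits, 6 host bits
Binary: 11111111111111111111111111000000
Mask: 255.255.255.192


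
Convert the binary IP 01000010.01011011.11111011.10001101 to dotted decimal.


01000010 = 66
01011011 = 91
11111011 = 251
10001101 = 141
IP: 66.91.251.141


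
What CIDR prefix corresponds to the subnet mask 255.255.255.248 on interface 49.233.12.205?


Binary: 11111111.11111111.11111111.11111000
Count leading 1s
Prefix: /29


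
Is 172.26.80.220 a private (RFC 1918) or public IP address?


RFC 1918 private ranges:
  10.0.0.0/8 (10.0.0.0 - 10.255.255.255)
  172.16.0.0/12 (172.16.0.0 - 172.31.255.255)
  192.168.0.0/16 (192.168.0.0 - 192.168.255.255)
Private (in 172.16.0.0/12)


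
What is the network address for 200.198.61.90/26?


IP:   11001000.11000110.00111101.01011010
Mask: 11111111.11111111.11111111.11000000
AND operation:
Net:  11001000.11000110.00111101.01000000
Network: 200.198.61.64/26


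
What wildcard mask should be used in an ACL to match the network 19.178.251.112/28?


Subnet mask: 255.255.255.240
Wildcard = 255.255.255.255 - subnet mask
255 - 255 = 0
255 - 255 = 0
255 - 255 = 0
255 - 240 = 15
Wildcard: 0.0.0.15


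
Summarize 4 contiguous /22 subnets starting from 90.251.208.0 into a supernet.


Original prefix: /22
Number of subnets: 4 = 2^2
New prefix = 22 - 2 = 20
Supernet: 90.251.208.0/20


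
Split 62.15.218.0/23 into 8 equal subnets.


New prefix = 23 + 3 = 26
Each subnet has 64 addresses
  62.15.218.0/26
  62.15.218.64/26
  62.15.218.128/26
  62.15.218.192/26
  62.15.219.0/26
  62.15.219.64/26
  62.15.219.128/26
  62.15.219.192/26
Subnets: 62.15.218.0/26, 62.15.218.64/26, 62.15.218.128/26, 62.15.218.192/26, 62.15.219.0/26, 62.15.219.64/26, 62.15.219.128/26, 62.15.219.192/26


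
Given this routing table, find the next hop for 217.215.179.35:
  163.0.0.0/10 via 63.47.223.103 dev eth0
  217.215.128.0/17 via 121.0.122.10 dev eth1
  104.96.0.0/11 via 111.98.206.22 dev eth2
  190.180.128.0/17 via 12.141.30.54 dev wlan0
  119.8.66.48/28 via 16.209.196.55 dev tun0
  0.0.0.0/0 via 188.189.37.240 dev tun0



Longest prefix match for 217.215.179.35:
  /10 163.0.0.0: no
  /17 217.215.128.0: MATCH
  /11 104.96.0.0: no
  /17 190.180.128.0: no
  /28 119.8.66.48: no
  /0 0.0.0.0: MATCH
Selected: next-hop 121.0.122.10 via eth1 (matched /17)


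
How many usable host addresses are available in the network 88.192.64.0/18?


Host bits = 32 - 18 = 14
Total addresses = 2^14 = 16384
Usable = total - 2 (network and broadcast)
Usable hosts: 16382


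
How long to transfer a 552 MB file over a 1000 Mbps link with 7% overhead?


Effective throughput = 1000 * (1 - 7/100) = 930.0 Mbps
File size in Mb = 552 * 8 = 4416 Mb
Time = 4416 / 930.0
Time = 4.7484 seconds


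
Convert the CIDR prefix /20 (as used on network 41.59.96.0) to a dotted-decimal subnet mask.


/20 means 20 network bits, 12 host bits
Binary: 11111111111111111111000000000000
Mask: 255.255.240.0


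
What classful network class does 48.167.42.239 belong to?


First octet: 48
Binary: 00110000
0xxxxxxx -> Class A (1-126)
Class A, default mask 255.0.0.0 (/8)


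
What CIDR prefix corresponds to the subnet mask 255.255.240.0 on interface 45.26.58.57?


Binary: 11111111.11111111.11110000.00000000
Count leading 1s
Prefix: /20


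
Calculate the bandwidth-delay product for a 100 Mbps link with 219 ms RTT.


BDP = bandwidth * RTT
= 100 Mbps * 219 ms
= 100 * 1e6 * 219 / 1000 bits
= 21900000 bits
= 2737500 bytes
= 2673.3398 KB
BDP = 21900000 bits (2737500 bytes)


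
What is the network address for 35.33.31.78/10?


IP:   00100011.00100001.00011111.01001110
Mask: 11111111.11000000.00000000.00000000
AND operation:
Net:  00100011.00000000.00000000.00000000
Network: 35.0.0.0/10


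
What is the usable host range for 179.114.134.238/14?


Network: 179.112.0.0
Broadcast: 179.115.255.255
First usable = network + 1
Last usable = broadcast - 1
Range: 179.112.0.1 to 179.115.255.254


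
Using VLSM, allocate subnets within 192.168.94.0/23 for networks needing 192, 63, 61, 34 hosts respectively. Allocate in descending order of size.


192 hosts -> /24 (254 usable): 192.168.94.0/24
63 hosts -> /25 (126 usable): 192.168.95.0/25
61 hosts -> /26 (62 usable): 192.168.95.128/26
34 hosts -> /26 (62 usable): 192.168.95.192/26
Allocation: 192.168.94.0/24 (192 hosts, 254 usable); 192.168.95.0/25 (63 hosts, 126 usable); 192.168.95.128/26 (61 hosts, 62 usable); 192.168.95.192/26 (34 hosts, 62 usable)


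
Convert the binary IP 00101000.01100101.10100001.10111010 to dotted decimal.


00101000 = 40
01100101 = 101
10100001 = 161
10111010 = 186
IP: 40.101.161.186


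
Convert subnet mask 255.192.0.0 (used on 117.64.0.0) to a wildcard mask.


Subnet mask: 255.192.0.0
Wildcard = 255.255.255.255 - subnet mask
255 - 255 = 0
255 - 192 = 63
255 - 0 = 255
255 - 0 = 255
Wildcard: 0.63.255.255


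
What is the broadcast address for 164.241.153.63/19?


Network: 164.241.128.0/19
Host bits = 13
Set all host bits to 1:
Broadcast: 164.241.159.255


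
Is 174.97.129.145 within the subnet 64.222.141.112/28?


Subnet network: 64.222.141.112
Test IP AND mask: 174.97.129.144
No, 174.97.129.145 is not in 64.222.141.112/28


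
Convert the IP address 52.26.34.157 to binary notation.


52 = 00110100
26 = 00011010
34 = 00100010
157 = 10011101
Binary: 00110100.00011010.00100010.10011101


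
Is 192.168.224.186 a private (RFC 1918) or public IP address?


RFC 1918 private ranges:
  10.0.0.0/8 (10.0.0.0 - 10.255.255.255)
  172.16.0.0/12 (172.16.0.0 - 172.31.255.255)
  192.168.0.0/16 (192.168.0.0 - 192.168.255.255)
Private (in 192.168.0.0/16)


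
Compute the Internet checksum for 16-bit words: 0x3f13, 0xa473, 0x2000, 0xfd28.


Sum all words (with carry folding):
+ 0x3f13 = 0x3f13
+ 0xa473 = 0xe386
+ 0x2000 = 0x0387
+ 0xfd28 = 0x00b0
One's complement: ~0x00b0
Checksum = 0xff4f


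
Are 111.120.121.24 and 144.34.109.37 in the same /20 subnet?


Mask: 255.255.240.0
111.120.121.24 AND mask = 111.120.112.0
144.34.109.37 AND mask = 144.34.96.0
No, different subnets (111.120.112.0 vs 144.34.96.0)


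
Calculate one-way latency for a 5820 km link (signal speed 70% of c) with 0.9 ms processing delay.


Speed = 0.7 * 3e5 km/s = 210000 km/s
Propagation delay = 5820 / 210000 = 0.0277 s = 27.7143 ms
Processing delay = 0.9 ms
Total one-way latency = 28.6143 ms


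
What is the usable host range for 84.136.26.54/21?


Network: 84.136.24.0
Broadcast: 84.136.31.255
First usable = network + 1
Last usable = broadcast - 1
Range: 84.136.24.1 to 84.136.31.254


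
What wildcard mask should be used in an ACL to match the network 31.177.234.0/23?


Subnet mask: 255.255.254.0
Wildcard = 255.255.255.255 - subnet mask
255 - 255 = 0
255 - 255 = 0
255 - 254 = 1
255 - 0 = 255
Wildcard: 0.0.1.255


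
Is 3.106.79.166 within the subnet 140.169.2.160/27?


Subnet network: 140.169.2.160
Test IP AND mask: 3.106.79.160
No, 3.106.79.166 is not in 140.169.2.160/27


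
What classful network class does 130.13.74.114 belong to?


First octet: 130
Binary: 10000010
10xxxxxx -> Class B (128-191)
Class B, default mask 255.255.0.0 (/16)


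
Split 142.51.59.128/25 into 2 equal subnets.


New prefix = 25 + 1 = 26
Each subnet has 64 addresses
  142.51.59.128/26
  142.51.59.192/26
Subnets: 142.51.59.128/26, 142.51.59.192/26


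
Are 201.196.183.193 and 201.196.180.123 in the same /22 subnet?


Mask: 255.255.252.0
201.196.183.193 AND mask = 201.196.180.0
201.196.180.123 AND mask = 201.196.180.0
Yes, same subnet (201.196.180.0)


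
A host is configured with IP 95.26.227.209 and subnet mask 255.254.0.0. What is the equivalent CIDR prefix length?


Binary: 11111111.11111110.00000000.00000000
Count leading 1s
Prefix: /15


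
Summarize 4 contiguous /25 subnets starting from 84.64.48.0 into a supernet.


Original prefix: /25
Number of subnets: 4 = 2^2
New prefix = 25 - 2 = 23
Supernet: 84.64.48.0/23
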